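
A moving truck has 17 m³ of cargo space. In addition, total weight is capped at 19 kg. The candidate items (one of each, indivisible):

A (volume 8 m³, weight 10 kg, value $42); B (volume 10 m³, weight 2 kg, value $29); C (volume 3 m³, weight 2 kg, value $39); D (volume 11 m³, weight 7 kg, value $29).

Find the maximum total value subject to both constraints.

$81

Feasible sets respecting both limits:
- A+C: volume 11, weight 12, value 81
- B+C: volume 13, weight 4, value 68
- C+D: volume 14, weight 9, value 68
- A: volume 8, weight 10, value 42
Best: $81.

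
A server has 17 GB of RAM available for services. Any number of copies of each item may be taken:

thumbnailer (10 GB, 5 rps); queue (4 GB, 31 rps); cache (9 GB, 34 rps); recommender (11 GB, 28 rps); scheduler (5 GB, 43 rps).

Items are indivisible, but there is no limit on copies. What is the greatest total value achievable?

Best value-per-unit is scheduler at 43/5; filling with it alone gives 3×43 = 129.
Optimal mix: 3×queue + 1×scheduler → memory 17, value 136.

136 rps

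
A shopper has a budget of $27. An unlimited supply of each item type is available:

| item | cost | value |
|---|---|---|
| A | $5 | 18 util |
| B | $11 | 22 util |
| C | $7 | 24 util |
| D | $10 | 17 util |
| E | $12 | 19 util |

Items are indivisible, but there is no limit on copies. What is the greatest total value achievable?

Best value-per-unit is A at 18/5; filling with it alone gives 5×18 = 90.
Optimal mix: 4×A + 1×C → cost 27, value 96.

96 util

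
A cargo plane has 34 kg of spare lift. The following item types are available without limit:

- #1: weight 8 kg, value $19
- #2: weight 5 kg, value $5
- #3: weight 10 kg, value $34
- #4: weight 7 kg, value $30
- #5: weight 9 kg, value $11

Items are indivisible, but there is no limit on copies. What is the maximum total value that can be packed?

Best value-per-unit is #4 at 30/7; filling with it alone gives 4×30 = 120.
Optimal mix: 2×#3 + 2×#4 → weight 34, value 128.

$128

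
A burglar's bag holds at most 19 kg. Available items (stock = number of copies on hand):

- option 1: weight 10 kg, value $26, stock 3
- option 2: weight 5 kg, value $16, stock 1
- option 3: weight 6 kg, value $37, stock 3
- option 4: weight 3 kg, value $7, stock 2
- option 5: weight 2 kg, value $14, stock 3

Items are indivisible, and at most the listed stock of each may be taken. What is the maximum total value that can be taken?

Top feasible selections:
- 2×option 3 + 3×option 5: weight 18, value 116
- 3×option 3: weight 18, value 111
- 2×option 3 + 1×option 4 + 2×option 5: weight 19, value 109
Best: $116.

$116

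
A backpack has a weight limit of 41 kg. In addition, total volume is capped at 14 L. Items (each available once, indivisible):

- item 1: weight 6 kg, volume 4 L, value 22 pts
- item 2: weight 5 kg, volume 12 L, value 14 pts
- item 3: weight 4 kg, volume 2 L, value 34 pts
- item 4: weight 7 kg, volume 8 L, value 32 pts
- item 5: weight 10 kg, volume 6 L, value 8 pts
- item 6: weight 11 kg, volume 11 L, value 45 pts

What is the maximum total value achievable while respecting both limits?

Feasible sets respecting both limits:
- item 1+item 3+item 4: weight 17, volume 14, value 88
- item 3+item 6: weight 15, volume 13, value 79
- item 3+item 4: weight 11, volume 10, value 66
- item 1+item 3+item 5: weight 20, volume 12, value 64
Best: 88 pts.

88 pts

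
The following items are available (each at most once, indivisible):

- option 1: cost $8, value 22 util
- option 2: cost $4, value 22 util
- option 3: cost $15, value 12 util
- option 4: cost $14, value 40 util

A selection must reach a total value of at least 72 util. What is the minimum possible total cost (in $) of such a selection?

Subsets with value ≥ 72, sorted by total cost:
- option 1+option 2+option 4: cost 26, value 84
- option 2+option 3+option 4: cost 33, value 74
Minimum cost: 26 $.

26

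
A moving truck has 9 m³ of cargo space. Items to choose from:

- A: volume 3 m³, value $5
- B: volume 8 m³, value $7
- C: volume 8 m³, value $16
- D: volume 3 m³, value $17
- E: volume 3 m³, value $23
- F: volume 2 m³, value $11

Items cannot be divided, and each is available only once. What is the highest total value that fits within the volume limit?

Check high-value combinations within 9 m³:
- D+E+F: volume 3+3+2=8, value 17+23+11=51
- A+D+E: volume 3+3+3=9, value 5+17+23=45
- D+E: volume 3+3=6, value 17+23=40
- A+E+F: volume 3+3+2=8, value 5+23+11=39
- E+F: volume 3+2=5, value 23+11=34
Best: $51.

$51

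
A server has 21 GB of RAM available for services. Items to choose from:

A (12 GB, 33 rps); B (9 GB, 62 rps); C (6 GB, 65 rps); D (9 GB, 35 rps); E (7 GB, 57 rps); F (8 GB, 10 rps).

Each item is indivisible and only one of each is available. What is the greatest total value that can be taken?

Check high-value combinations within 21 GB:
- C+E+F: memory 6+7+8=21, value 65+57+10=132
- B+C: memory 9+6=15, value 62+65=127
- C+E: memory 6+7=13, value 65+57=122
- B+E: memory 9+7=16, value 62+57=119
- C+D: memory 6+9=15, value 65+35=100
Best: 132 rps.

132 rps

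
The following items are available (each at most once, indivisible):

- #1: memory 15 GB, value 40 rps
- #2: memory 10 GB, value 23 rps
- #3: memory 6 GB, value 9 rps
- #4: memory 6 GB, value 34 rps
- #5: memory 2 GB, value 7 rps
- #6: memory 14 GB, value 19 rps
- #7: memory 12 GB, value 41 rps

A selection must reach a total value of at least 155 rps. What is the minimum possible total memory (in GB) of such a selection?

Subsets with value ≥ 155, sorted by total memory:
- #1+#2+#4+#6+#7: memory 57, value 157
- #1+#2+#4+#5+#6+#7: memory 59, value 164
- #1+#2+#3+#4+#6+#7: memory 63, value 166
Minimum memory: 57 GB.

57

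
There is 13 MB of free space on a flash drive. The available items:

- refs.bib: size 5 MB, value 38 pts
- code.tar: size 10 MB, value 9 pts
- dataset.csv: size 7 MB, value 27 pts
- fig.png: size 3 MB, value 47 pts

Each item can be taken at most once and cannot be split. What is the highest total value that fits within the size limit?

85 pts

Check high-value combinations within 13 MB:
- refs.bib+fig.png: size 5+3=8, value 38+47=85
- dataset.csv+fig.png: size 7+3=10, value 27+47=74
- refs.bib+dataset.csv: size 5+7=12, value 38+27=65
Best: 85 pts.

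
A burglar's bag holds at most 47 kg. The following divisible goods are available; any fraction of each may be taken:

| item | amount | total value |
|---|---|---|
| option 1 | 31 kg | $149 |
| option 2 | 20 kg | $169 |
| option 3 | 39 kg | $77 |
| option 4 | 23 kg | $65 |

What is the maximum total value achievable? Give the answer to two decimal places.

Take in order of value per unit:
- option 2 (169/20 per unit): all 20 → value 169, running total 169.00
- option 1 (149/31 per unit): 27 of 31 → value 27×149/31 = 129.7742, running total 298.77
Total 298.77.

298.77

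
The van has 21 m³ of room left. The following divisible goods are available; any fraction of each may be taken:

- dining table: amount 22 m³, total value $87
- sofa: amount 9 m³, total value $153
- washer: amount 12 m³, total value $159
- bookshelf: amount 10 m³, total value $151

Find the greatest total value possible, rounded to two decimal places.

330.50

Take in order of value per unit:
- sofa (153/9 per unit): all 9 → value 153, running total 153.00
- bookshelf (151/10 per unit): all 10 → value 151, running total 304.00
- washer (159/12 per unit): 2 of 12 → value 2×159/12 = 26.5000, running total 330.50
Total 330.50.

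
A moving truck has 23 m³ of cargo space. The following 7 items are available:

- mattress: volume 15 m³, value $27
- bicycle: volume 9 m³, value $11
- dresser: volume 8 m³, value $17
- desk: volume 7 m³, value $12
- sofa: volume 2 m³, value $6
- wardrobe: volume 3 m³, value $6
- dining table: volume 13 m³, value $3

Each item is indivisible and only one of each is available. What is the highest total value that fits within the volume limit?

This is a 0/1 knapsack; check combinations near the capacity.
- mattress+dresser: volume 15+8=23, value 27+17=44
- dresser+desk+sofa+wardrobe: volume 8+7+2+3=20, value 17+12+6+6=41
- bicycle+dresser+sofa+wardrobe: volume 9+8+2+3=22, value 11+17+6+6=40
Best: $44.

$44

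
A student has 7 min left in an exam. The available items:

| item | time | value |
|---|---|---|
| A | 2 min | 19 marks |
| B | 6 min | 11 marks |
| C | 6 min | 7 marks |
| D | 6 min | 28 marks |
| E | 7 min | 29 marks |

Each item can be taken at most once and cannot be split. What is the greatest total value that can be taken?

This is a 0/1 knapsack; check combinations near the capacity.
- E: time 7, value 29
- D: time 6, value 28
- A: time 2, value 19
- B: time 6, value 11
- C: time 6, value 7
Best: 29 marks.

29 marks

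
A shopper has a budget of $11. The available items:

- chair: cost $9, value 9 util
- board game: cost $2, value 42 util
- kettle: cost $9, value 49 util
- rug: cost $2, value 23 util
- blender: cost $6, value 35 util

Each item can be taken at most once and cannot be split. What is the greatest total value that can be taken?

This is a 0/1 knapsack; check combinations near the capacity.
- board game+rug+blender: cost 2+2+6=10, value 42+23+35=100
- board game+kettle: cost 2+9=11, value 42+49=91
- board game+blender: cost 2+6=8, value 42+35=77
- kettle+rug: cost 9+2=11, value 49+23=72
Best: 100 util.

100 util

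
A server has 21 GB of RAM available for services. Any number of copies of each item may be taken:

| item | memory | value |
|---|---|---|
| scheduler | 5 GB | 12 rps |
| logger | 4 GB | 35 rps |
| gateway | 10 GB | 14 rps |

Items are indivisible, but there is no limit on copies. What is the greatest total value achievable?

175 rps

Best value-per-unit is logger at 35/4, and filling with it alone uses memory 5×4=20. No mix of the others beats 5×35 = 175.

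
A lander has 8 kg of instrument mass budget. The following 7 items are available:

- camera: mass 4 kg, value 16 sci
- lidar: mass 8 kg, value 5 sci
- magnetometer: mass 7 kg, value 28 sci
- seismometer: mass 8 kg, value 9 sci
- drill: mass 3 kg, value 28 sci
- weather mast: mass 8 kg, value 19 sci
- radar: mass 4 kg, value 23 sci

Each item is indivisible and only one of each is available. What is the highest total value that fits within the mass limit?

Check high-value combinations within 8 kg:
- drill+radar: mass 3+4=7, value 28+23=51
- camera+drill: mass 4+3=7, value 16+28=44
- camera+radar: mass 4+4=8, value 16+23=39
- drill: mass 3, value 28
Best: 51 sci.

51 sci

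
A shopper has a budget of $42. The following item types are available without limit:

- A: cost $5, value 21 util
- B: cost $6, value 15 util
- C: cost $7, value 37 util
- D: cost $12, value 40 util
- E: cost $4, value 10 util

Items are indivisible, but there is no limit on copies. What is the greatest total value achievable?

Best value-per-unit is C at 37/7, and filling with it alone uses cost 6×7=42. No mix of the others beats 6×37 = 222.

222 util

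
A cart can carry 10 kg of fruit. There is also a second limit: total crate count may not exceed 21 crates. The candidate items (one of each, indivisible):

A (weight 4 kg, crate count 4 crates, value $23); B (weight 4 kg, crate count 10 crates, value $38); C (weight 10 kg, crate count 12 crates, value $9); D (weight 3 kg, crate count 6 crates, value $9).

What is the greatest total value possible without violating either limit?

Feasible sets respecting both limits:
- A+B: weight 8, crate count 14, value 61
- B+D: weight 7, crate count 16, value 47
- B: weight 4, crate count 10, value 38
Best: $61.

$61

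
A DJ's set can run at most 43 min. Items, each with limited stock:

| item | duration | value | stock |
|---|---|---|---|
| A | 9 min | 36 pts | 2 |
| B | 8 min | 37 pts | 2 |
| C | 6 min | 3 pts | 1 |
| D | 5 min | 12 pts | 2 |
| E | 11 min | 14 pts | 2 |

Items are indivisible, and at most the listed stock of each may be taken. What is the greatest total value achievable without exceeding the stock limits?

158 pts

Best selections within duration 43 and stock limits:
- 2×A + 2×B + 1×D: duration 39, value 158
- 2×A + 2×B + 1×C: duration 40, value 149
- 2×A + 2×B: duration 34, value 146
- 1×A + 2×B + 1×C + 2×D: duration 41, value 137
Best: 158 pts.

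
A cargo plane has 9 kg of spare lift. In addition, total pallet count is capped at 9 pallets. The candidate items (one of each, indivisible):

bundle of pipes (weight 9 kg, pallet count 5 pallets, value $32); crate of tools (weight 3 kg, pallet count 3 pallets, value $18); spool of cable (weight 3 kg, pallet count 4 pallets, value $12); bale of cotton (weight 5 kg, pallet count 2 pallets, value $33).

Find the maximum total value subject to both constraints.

Feasible sets respecting both limits:
- crate of tools+bale of cotton: weight 8, pallet count 5, value 51
- spool of cable+bale of cotton: weight 8, pallet count 6, value 45
- bale of cotton: weight 5, pallet count 2, value 33
- bundle of pipes: weight 9, pallet count 5, value 32
Best: $51.

$51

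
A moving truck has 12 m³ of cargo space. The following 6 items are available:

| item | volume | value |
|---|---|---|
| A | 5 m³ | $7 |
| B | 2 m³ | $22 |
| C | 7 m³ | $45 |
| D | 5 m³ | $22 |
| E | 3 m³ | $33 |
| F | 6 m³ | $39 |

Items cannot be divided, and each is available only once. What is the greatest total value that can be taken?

This is a 0/1 knapsack; check combinations near the capacity.
- B+C+E: volume 2+7+3=12, value 22+45+33=100
- B+E+F: volume 2+3+6=11, value 22+33+39=94
- C+E: volume 7+3=10, value 45+33=78
- B+D+E: volume 2+5+3=10, value 22+22+33=77
Best: $100.

$100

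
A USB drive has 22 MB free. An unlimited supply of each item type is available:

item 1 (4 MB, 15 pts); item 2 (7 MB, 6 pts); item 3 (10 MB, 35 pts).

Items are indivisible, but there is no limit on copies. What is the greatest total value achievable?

80 pts

Best value-per-unit is item 1 at 15/4; filling with it alone gives 5×15 = 75.
Optimal mix: 3×item 1 + 1×item 3 → size 22, value 80.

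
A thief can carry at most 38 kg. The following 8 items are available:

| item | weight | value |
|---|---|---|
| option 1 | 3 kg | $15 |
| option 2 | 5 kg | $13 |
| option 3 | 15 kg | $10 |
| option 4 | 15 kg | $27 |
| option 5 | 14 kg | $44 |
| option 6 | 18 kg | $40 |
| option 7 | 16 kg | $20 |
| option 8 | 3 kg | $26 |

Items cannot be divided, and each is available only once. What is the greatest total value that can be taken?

$125

Check high-value combinations within 38 kg:
- option 1+option 5+option 6+option 8: weight 3+14+18+3=38, value 15+44+40+26=125
- option 1+option 4+option 5+option 8: weight 3+15+14+3=35, value 15+27+44+26=112
- option 5+option 6+option 8: weight 14+18+3=35, value 44+40+26=110
- option 2+option 4+option 5+option 8: weight 5+15+14+3=37, value 13+27+44+26=110
- option 1+option 5+option 7+option 8: weight 3+14+16+3=36, value 15+44+20+26=105
Best: $125.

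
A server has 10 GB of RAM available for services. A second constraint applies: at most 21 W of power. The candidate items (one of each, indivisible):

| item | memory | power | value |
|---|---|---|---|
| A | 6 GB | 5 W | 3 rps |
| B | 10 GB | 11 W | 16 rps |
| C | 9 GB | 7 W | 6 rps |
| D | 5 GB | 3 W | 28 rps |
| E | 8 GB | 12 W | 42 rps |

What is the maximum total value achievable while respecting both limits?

42 rps

Feasible sets respecting both limits:
- E: memory 8, power 12, value 42
- D: memory 5, power 3, value 28
- B: memory 10, power 11, value 16
- C: memory 9, power 7, value 6
Best: 42 rps.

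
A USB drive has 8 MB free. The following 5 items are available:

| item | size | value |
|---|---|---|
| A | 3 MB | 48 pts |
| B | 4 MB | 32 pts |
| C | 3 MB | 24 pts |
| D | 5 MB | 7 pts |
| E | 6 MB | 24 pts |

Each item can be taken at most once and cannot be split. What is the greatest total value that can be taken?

80 pts

Check high-value combinations within 8 MB:
- A+B: size 3+4=7, value 48+32=80
- A+C: size 3+3=6, value 48+24=72
- B+C: size 4+3=7, value 32+24=56
Best: 80 pts.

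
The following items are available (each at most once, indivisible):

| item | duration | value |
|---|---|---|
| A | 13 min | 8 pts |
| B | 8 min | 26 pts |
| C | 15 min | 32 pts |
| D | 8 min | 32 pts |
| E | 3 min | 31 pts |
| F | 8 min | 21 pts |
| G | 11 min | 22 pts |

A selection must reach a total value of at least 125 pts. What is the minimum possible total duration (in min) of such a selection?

38

Subsets with value ≥ 125, sorted by total duration:
- B+D+E+F+G: duration 38, value 132
- B+C+D+E+F: duration 42, value 142
- B+C+D+E+G: duration 45, value 143
- C+D+E+F+G: duration 45, value 138
Minimum duration: 38 min.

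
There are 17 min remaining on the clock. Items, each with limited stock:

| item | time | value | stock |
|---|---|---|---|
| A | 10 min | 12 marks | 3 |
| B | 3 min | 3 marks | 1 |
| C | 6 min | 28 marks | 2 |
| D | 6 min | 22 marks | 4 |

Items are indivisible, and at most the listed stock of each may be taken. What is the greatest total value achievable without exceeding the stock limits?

Best selections within time 17 and stock limits:
- 1×B + 2×C: time 15, value 59
- 2×C: time 12, value 56
- 1×B + 1×C + 1×D: time 15, value 53
- 1×C + 1×D: time 12, value 50
Best: 59 marks.

59 marks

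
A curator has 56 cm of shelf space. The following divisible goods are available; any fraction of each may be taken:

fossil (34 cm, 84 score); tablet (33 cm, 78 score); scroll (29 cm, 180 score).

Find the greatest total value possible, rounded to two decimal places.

Take in order of value per unit:
- scroll (180/29 per unit): all 29 → value 180, running total 180.00
- fossil (84/34 per unit): 27 of 34 → value 27×84/34 = 66.7059, running total 246.71
Total 246.71.

246.71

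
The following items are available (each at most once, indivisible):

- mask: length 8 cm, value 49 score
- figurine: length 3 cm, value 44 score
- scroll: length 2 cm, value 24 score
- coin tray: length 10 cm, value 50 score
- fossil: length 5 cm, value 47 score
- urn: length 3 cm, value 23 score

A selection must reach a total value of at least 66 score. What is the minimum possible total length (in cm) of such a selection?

Subsets with value ≥ 66, sorted by total length:
- figurine+scroll: length 5, value 68
- figurine+urn: length 6, value 67
- scroll+fossil: length 7, value 71
- figurine+fossil: length 8, value 91
Minimum length: 5 cm.

5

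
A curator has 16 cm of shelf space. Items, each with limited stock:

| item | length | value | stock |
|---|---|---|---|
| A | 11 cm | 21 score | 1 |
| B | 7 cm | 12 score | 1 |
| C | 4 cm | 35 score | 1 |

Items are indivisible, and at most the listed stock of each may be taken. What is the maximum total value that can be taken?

Top feasible selections:
- 1×A + 1×C: length 15, value 56
- 1×B + 1×C: length 11, value 47
Best: 56 score.

56 score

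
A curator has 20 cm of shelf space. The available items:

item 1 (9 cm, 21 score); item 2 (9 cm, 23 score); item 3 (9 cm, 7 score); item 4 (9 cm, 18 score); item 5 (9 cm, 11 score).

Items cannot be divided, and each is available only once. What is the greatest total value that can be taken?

Check high-value combinations within 20 cm:
- item 1+item 2: length 9+9=18, value 21+23=44
- item 2+item 4: length 9+9=18, value 23+18=41
- item 1+item 4: length 9+9=18, value 21+18=39
- item 2+item 5: length 9+9=18, value 23+11=34
- item 1+item 5: length 9+9=18, value 21+11=32
Best: 44 score.

44 score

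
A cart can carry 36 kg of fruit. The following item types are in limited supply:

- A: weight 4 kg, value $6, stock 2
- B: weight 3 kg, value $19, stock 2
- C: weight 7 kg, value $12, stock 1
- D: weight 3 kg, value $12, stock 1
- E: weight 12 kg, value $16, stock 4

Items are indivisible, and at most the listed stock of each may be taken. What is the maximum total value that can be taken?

Best selections within weight 36 and stock limits:
- 2×A + 2×B + 1×C + 1×D + 1×E: weight 36, value 90
- 1×A + 2×B + 1×C + 1×D + 1×E: weight 32, value 84
Best: $90.

$90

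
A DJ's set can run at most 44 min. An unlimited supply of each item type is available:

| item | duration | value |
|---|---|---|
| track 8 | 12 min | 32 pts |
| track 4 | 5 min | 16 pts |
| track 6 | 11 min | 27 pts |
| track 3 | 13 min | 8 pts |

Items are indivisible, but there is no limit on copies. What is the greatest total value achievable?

128 pts

Best value-per-unit is track 4 at 16/5; filling with it alone gives 8×16 = 128.
Optimal mix: 2×track 8 + 4×track 4 → duration 44, value 128.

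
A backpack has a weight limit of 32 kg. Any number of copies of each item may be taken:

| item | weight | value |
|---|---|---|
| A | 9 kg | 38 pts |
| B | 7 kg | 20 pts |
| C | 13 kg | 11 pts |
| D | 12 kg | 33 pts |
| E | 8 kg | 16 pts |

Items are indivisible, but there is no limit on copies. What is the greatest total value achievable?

116 pts

Best value-per-unit is A at 38/9; filling with it alone gives 3×38 = 114.
Optimal mix: 2×A + 2×B → weight 32, value 116.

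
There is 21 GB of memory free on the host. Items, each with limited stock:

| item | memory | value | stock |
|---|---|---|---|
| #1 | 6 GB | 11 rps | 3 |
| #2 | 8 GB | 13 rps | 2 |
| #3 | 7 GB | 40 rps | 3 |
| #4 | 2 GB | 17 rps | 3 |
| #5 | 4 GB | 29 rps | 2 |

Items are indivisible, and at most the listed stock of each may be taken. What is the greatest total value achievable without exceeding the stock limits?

Best selections within memory 21 and stock limits:
- 1×#3 + 3×#4 + 2×#5: memory 21, value 149
- 1×#3 + 2×#4 + 2×#5: memory 19, value 132
Best: 149 rps.

149 rps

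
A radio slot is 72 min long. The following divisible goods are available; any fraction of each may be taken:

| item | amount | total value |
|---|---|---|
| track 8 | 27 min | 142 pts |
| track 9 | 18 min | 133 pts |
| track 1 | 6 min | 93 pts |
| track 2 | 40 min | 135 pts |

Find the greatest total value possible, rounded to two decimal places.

438.88

Take in order of value per unit:
- track 1 (93/6 per unit): all 6 → value 93, running total 93.00
- track 9 (133/18 per unit): all 18 → value 133, running total 226.00
- track 8 (142/27 per unit): all 27 → value 142, running total 368.00
- track 2 (135/40 per unit): 21 of 40 → value 21×135/40 = 70.8750, running total 438.88
Total 438.88.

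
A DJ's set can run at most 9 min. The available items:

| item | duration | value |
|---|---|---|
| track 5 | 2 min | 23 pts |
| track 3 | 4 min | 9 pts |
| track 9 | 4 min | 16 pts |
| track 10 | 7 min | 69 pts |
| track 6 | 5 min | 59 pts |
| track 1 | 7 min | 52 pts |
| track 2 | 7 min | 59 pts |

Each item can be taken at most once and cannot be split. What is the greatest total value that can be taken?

92 pts

Check high-value combinations within 9 min:
- track 5+track 10: duration 2+7=9, value 23+69=92
- track 5+track 6: duration 2+5=7, value 23+59=82
- track 5+track 2: duration 2+7=9, value 23+59=82
- track 9+track 6: duration 4+5=9, value 16+59=75
- track 5+track 1: duration 2+7=9, value 23+52=75
Best: 92 pts.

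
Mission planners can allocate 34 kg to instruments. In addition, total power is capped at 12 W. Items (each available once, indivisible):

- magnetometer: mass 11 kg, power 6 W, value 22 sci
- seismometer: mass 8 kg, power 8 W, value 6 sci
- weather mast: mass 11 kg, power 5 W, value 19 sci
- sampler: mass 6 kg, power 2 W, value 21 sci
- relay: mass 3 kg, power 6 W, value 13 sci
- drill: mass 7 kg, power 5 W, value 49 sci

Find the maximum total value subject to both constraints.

Feasible sets respecting both limits:
- weather mast+sampler+drill: mass 24, power 12, value 89
- magnetometer+drill: mass 18, power 11, value 71
- sampler+drill: mass 13, power 7, value 70
- weather mast+drill: mass 18, power 10, value 68
Best: 89 sci.

89 sci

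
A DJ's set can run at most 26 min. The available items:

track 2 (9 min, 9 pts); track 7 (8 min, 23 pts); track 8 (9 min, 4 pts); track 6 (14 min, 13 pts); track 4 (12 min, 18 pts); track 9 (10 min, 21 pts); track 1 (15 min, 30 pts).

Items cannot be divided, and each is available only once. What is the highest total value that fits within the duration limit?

53 pts

Check high-value combinations within 26 min:
- track 7+track 1: duration 8+15=23, value 23+30=53
- track 9+track 1: duration 10+15=25, value 21+30=51
- track 7+track 9: duration 8+10=18, value 23+21=44
- track 7+track 4: duration 8+12=20, value 23+18=41
- track 4+track 9: duration 12+10=22, value 18+21=39
Best: 53 pts.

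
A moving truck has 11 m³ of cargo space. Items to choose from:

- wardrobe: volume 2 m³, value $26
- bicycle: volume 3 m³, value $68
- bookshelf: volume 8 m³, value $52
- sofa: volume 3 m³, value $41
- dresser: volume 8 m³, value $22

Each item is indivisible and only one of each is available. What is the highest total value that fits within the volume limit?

$135

Check high-value combinations within 11 m³:
- wardrobe+bicycle+sofa: volume 2+3+3=8, value 26+68+41=135
- bicycle+bookshelf: volume 3+8=11, value 68+52=120
- bicycle+sofa: volume 3+3=6, value 68+41=109
- wardrobe+bicycle: volume 2+3=5, value 26+68=94
Best: $135.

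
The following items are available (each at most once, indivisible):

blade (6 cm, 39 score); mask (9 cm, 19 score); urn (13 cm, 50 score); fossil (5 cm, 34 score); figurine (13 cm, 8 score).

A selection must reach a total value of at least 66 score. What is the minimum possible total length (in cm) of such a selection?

Subsets with value ≥ 66, sorted by total length:
- blade+fossil: length 11, value 73
- urn+fossil: length 18, value 84
- blade+urn: length 19, value 89
Minimum length: 11 cm.

11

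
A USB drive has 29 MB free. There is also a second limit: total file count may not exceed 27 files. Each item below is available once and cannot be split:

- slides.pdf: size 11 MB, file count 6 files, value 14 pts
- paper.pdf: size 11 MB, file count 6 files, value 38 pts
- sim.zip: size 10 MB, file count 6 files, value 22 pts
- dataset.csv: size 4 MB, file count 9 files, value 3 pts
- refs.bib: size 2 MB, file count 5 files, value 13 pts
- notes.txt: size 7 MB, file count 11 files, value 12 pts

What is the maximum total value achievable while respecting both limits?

76 pts

Feasible sets respecting both limits:
- paper.pdf+sim.zip+dataset.csv+refs.bib: size 27, file count 26, value 76
- paper.pdf+sim.zip+refs.bib: size 23, file count 17, value 73
- paper.pdf+sim.zip+notes.txt: size 28, file count 23, value 72
- slides.pdf+paper.pdf+dataset.csv+refs.bib: size 28, file count 26, value 68
Best: 76 pts.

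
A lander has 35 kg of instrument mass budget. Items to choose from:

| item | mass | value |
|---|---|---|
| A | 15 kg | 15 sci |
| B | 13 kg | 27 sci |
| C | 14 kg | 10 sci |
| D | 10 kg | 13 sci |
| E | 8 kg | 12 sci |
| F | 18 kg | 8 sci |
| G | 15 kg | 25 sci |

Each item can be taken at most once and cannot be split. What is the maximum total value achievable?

52 sci

Check high-value combinations within 35 kg:
- B+G: mass 13+15=28, value 27+25=52
- B+D+E: mass 13+10+8=31, value 27+13+12=52
- D+E+G: mass 10+8+15=33, value 13+12+25=50
- B+C+E: mass 13+14+8=35, value 27+10+12=49
- A+B: mass 15+13=28, value 15+27=42
Best: 52 sci.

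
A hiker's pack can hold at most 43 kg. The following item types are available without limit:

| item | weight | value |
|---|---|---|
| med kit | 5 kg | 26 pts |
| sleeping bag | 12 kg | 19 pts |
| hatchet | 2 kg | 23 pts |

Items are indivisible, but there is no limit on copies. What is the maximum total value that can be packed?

Best value-per-unit is hatchet at 23/2, and filling with it alone uses weight 21×2=42. No mix of the others beats 21×23 = 483.

483 pts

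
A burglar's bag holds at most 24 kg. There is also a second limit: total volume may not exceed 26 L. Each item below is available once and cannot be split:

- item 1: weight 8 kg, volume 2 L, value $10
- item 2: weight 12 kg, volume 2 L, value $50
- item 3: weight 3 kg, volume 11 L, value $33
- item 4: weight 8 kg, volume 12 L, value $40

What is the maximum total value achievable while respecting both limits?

$123

Feasible sets respecting both limits:
- item 2+item 3+item 4: weight 23, volume 25, value 123
- item 1+item 2+item 3: weight 23, volume 15, value 93
- item 2+item 4: weight 20, volume 14, value 90
Best: $123.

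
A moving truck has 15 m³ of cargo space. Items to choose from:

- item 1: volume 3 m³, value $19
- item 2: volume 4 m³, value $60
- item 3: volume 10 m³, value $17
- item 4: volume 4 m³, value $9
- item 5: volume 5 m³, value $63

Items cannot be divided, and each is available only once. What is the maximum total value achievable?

$142

Check high-value combinations within 15 m³:
- item 1+item 2+item 5: volume 3+4+5=12, value 19+60+63=142
- item 2+item 4+item 5: volume 4+4+5=13, value 60+9+63=132
- item 2+item 5: volume 4+5=9, value 60+63=123
- item 1+item 4+item 5: volume 3+4+5=12, value 19+9+63=91
Best: $142.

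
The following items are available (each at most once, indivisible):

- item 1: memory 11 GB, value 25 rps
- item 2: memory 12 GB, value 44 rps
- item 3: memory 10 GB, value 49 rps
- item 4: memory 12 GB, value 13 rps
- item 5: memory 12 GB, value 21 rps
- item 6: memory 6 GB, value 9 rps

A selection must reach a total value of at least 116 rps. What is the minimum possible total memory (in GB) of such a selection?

Subsets with value ≥ 116, sorted by total memory:
- item 1+item 2+item 3: memory 33, value 118
- item 1+item 2+item 3+item 6: memory 39, value 127
- item 2+item 3+item 5+item 6: memory 40, value 123
Minimum memory: 33 GB.

33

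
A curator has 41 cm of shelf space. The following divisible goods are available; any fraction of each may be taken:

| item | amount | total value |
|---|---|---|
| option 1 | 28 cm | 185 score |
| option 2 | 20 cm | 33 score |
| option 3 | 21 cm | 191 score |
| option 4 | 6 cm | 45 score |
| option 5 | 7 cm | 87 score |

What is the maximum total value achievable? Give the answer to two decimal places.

369.25

Take in order of value per unit:
- option 5 (87/7 per unit): all 7 → value 87, running total 87.00
- option 3 (191/21 per unit): all 21 → value 191, running total 278.00
- option 4 (45/6 per unit): all 6 → value 45, running total 323.00
- option 1 (185/28 per unit): 7 of 28 → value 7×185/28 = 46.2500, running total 369.25
Total 369.25.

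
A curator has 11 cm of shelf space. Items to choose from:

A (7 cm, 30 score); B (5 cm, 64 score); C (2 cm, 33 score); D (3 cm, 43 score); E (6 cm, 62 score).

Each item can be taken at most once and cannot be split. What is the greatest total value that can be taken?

140 score

Check high-value combinations within 11 cm:
- B+C+D: length 5+2+3=10, value 64+33+43=140
- C+D+E: length 2+3+6=11, value 33+43+62=138
- B+E: length 5+6=11, value 64+62=126
Best: 140 score.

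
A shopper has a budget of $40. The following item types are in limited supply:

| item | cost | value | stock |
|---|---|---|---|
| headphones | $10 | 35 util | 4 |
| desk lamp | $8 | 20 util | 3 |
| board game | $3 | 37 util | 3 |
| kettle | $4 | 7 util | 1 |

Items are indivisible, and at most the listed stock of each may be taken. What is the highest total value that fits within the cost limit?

Top feasible selections:
- 3×headphones + 3×board game: cost 39, value 216
- 2×headphones + 1×desk lamp + 3×board game: cost 37, value 201
- 1×headphones + 2×desk lamp + 3×board game + 1×kettle: cost 39, value 193
- 2×headphones + 3×board game + 1×kettle: cost 33, value 188
Best: 216 util.

216 util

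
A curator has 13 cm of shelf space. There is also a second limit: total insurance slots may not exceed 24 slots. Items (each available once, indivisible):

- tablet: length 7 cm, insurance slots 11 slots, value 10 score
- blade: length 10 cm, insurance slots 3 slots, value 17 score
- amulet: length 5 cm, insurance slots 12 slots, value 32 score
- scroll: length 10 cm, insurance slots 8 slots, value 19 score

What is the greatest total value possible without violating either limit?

Feasible sets respecting both limits:
- tablet+amulet: length 12, insurance slots 23, value 42
- amulet: length 5, insurance slots 12, value 32
- scroll: length 10, insurance slots 8, value 19
- blade: length 10, insurance slots 3, value 17
Best: 42 score.

42 score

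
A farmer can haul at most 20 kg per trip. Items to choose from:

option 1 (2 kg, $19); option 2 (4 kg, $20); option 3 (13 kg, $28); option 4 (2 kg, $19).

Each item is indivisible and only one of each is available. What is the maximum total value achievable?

Check high-value combinations within 20 kg:
- option 1+option 2+option 3: weight 2+4+13=19, value 19+20+28=67
- option 2+option 3+option 4: weight 4+13+2=19, value 20+28+19=67
- option 1+option 3+option 4: weight 2+13+2=17, value 19+28+19=66
- option 1+option 2+option 4: weight 2+4+2=8, value 19+20+19=58
Best: $67.

$67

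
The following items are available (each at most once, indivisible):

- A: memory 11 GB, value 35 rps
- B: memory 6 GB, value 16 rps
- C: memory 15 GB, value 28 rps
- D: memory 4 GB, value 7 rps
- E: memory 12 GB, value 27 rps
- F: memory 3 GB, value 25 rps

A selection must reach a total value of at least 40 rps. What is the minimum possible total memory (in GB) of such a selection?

9

Subsets with value ≥ 40, sorted by total memory:
- B+F: memory 9, value 41
- B+D+F: memory 13, value 48
- A+F: memory 14, value 60
- E+F: memory 15, value 52
Minimum memory: 9 GB.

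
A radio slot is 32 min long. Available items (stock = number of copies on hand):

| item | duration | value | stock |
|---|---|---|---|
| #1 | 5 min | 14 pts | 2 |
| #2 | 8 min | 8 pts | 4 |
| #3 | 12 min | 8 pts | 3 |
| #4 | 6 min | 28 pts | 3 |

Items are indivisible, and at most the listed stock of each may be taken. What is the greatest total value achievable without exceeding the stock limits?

Top feasible selections:
- 2×#1 + 3×#4: duration 28, value 112
- 1×#1 + 1×#2 + 3×#4: duration 31, value 106
- 1×#1 + 3×#4: duration 23, value 98
Best: 112 pts.

112 pts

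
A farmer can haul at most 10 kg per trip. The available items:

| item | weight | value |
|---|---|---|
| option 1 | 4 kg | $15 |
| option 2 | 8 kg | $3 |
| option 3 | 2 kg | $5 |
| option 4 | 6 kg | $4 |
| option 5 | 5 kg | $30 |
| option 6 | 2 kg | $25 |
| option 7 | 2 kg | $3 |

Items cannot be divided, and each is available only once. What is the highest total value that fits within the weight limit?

$60

This is a 0/1 knapsack; check combinations near the capacity.
- option 3+option 5+option 6: weight 2+5+2=9, value 5+30+25=60
- option 5+option 6+option 7: weight 5+2+2=9, value 30+25+3=58
- option 5+option 6: weight 5+2=7, value 30+25=55
- option 1+option 3+option 6+option 7: weight 4+2+2+2=10, value 15+5+25+3=48
Best: $60.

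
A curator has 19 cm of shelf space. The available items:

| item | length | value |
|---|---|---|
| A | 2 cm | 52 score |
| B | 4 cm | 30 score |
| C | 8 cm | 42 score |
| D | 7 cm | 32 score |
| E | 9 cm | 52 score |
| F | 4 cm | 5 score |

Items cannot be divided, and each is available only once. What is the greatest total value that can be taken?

This is a 0/1 knapsack; check combinations near the capacity.
- A+C+E: length 2+8+9=19, value 52+42+52=146
- A+B+E+F: length 2+4+9+4=19, value 52+30+52+5=139
- A+D+E: length 2+7+9=18, value 52+32+52=136
- A+B+E: length 2+4+9=15, value 52+30+52=134
- A+B+C+F: length 2+4+8+4=18, value 52+30+42+5=129
Best: 146 score.

146 score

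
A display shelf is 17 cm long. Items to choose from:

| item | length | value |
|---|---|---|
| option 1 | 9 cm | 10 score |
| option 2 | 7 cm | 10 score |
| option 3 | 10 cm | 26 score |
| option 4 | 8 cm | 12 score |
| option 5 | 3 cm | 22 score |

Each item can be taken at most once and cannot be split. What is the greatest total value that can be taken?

This is a 0/1 knapsack; check combinations near the capacity.
- option 3+option 5: length 10+3=13, value 26+22=48
- option 2+option 3: length 7+10=17, value 10+26=36
- option 4+option 5: length 8+3=11, value 12+22=34
- option 2+option 5: length 7+3=10, value 10+22=32
Best: 48 score.

48 score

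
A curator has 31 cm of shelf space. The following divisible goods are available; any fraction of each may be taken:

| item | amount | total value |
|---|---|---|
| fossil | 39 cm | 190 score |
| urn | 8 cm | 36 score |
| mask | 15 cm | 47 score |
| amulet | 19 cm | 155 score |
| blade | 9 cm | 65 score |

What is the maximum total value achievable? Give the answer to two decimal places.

234.62

Take in order of value per unit:
- amulet (155/19 per unit): all 19 → value 155, running total 155.00
- blade (65/9 per unit): all 9 → value 65, running total 220.00
- fossil (190/39 per unit): 3 of 39 → value 3×190/39 = 14.6154, running total 234.62
Total 234.62.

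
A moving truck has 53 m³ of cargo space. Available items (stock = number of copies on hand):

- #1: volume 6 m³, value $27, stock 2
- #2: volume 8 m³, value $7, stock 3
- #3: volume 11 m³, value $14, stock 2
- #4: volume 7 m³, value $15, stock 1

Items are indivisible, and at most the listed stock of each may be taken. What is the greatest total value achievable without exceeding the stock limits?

Best selections within volume 53 and stock limits:
- 2×#1 + 1×#2 + 2×#3 + 1×#4: volume 49, value 104
- 2×#1 + 2×#3 + 1×#4: volume 41, value 97
- 2×#1 + 2×#2 + 1×#3 + 1×#4: volume 46, value 97
- 2×#1 + 2×#2 + 2×#3: volume 50, value 96
Best: $104.

$104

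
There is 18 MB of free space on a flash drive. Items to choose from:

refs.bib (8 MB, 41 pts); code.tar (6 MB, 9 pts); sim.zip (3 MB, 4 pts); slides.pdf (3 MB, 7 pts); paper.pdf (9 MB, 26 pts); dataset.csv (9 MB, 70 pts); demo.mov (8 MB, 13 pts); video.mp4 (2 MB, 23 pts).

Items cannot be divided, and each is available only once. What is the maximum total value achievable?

This is a 0/1 knapsack; check combinations near the capacity.
- refs.bib+dataset.csv: size 8+9=17, value 41+70=111
- sim.zip+slides.pdf+dataset.csv+video.mp4: size 3+3+9+2=17, value 4+7+70+23=104
- code.tar+dataset.csv+video.mp4: size 6+9+2=17, value 9+70+23=102
Best: 111 pts.

111 pts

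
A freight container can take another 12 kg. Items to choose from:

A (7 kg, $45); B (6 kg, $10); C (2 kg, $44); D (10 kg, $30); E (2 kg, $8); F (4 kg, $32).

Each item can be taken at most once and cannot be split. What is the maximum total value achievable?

$97

This is a 0/1 knapsack; check combinations near the capacity.
- A+C+E: weight 7+2+2=11, value 45+44+8=97
- A+C: weight 7+2=9, value 45+44=89
- B+C+F: weight 6+2+4=12, value 10+44+32=86
- C+E+F: weight 2+2+4=8, value 44+8+32=84
Best: $97.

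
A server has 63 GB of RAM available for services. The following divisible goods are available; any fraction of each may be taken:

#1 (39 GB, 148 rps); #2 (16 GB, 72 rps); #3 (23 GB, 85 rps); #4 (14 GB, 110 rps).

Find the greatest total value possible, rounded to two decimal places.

Take in order of value per unit:
- #4 (110/14 per unit): all 14 → value 110, running total 110.00
- #2 (72/16 per unit): all 16 → value 72, running total 182.00
- #1 (148/39 per unit): 33 of 39 → value 33×148/39 = 125.2308, running total 307.23
Total 307.23.

307.23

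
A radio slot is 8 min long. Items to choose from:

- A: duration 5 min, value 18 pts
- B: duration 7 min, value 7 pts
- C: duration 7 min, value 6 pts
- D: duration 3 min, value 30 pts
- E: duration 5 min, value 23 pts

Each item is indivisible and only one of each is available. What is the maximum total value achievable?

53 pts

Check high-value combinations within 8 min:
- D+E: duration 3+5=8, value 30+23=53
- A+D: duration 5+3=8, value 18+30=48
- D: duration 3, value 30
Best: 53 pts.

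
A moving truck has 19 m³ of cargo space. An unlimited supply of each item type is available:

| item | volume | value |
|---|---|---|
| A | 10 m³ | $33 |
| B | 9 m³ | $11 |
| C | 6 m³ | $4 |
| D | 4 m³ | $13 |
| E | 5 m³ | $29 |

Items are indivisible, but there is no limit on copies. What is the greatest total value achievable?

Best value-per-unit is E at 29/5; filling with it alone gives 3×29 = 87.
Optimal mix: 1×D + 3×E → volume 19, value 100.

$100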